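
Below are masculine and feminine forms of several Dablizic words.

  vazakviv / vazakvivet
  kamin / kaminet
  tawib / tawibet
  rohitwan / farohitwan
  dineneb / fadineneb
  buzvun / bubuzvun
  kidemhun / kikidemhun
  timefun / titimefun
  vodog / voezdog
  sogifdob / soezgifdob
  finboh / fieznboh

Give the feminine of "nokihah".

fanokihah

kamin and rohitwan both end in -n yet inflect differently (kaminet, farohitwan), so the final letter is not what conditions the rule; the last vowel is.
"nokihah" has last vowel 'a'. The one such stem in the data (rohitwan → farohitwan) adds the prefix fa-, so the same rule applies.
So nokihah → fanokihah.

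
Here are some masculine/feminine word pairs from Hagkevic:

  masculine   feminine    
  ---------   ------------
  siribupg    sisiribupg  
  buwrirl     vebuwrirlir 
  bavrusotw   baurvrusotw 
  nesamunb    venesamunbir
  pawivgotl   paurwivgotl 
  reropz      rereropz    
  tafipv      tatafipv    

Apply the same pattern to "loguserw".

buwrirl and pawivgotl both end in -l yet inflect differently (vebuwrirlir, paurwivgotl), so the final letter is not what conditions the rule; the second-to-last letter is.
"loguserw" has second-to-last letter 'r'. The one such stem in the data (buwrirl → vebuwrirlir) adds ve- … -ir around the stem, so the same rule applies.
So loguserw → veloguserwir.

veloguserwir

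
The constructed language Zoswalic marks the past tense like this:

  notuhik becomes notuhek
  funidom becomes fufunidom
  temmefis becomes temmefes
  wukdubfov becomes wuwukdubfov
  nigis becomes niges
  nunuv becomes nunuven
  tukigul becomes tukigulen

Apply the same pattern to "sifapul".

wukdubfov and nunuv both end in -v yet inflect differently (wuwukdubfov, nunuven), so the final letter is not what conditions the rule; the last vowel is.
"sifapul" has last vowel 'u'. The stems whose last vowel is 'u' (nunuv → nunuven, tukigul → tukigulen) add -en.
The other patterns: stems whose last vowel is 'i' change the last vowel to 'e'; stems whose last vowel is 'o' repeat the first consonant+vowel as a prefix.
So sifapul → sifapulen.

sifapulen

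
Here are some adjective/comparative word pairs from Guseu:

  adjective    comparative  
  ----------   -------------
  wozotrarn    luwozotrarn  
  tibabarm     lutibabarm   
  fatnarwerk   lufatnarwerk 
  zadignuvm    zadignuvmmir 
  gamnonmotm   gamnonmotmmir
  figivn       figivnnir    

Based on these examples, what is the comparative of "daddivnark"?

ludaddivnark

tibabarm and zadignuvm both end in -m yet inflect differently (lutibabarm, zadignuvmmir), so the final letter is not what conditions the rule; the second-to-last letter is.
"daddivnark" has second-to-last letter 'r'. The stems whose second-to-last letter is 'r' (wozotrarn → luwozotrarn, tibabarm → lutibabarm, fatnarwerk → lufatnarwerk) add the prefix lu-.
The other pattern: stems whose second-to-last letter is 't' or 'v' double the final consonant and add -ir.
So daddivnark → ludaddivnark.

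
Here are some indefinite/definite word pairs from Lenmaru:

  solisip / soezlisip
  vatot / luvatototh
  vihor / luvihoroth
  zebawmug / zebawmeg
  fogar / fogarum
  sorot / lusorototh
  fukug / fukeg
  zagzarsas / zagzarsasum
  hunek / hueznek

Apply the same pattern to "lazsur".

fogar and vihor both end in -r yet inflect differently (fogarum, luvihoroth), so the final letter is not what conditions the rule; the last vowel is.
"lazsur" has last vowel 'u'. The stems whose last vowel is 'u' (zebawmug → zebawmeg, fukug → fukeg) change the last vowel to 'e'.
So lazsur → lazser.

lazser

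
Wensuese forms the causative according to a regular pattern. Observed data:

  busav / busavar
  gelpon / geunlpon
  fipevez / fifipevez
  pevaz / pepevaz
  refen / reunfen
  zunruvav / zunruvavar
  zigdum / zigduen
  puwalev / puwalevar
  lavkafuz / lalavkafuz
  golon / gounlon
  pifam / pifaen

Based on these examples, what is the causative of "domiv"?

pevaz and busav both have last vowel 'a' yet inflect differently (pepevaz, busavar), so the last vowel is not what conditions the rule; the final letter is.
"domiv" ends in -v. The stems ending in -v (busav → busavar, puwalev → puwalevar, zunruvav → zunruvavar) add -ar.
The other patterns: stems ending in -z repeat the first consonant+vowel as a prefix; stems ending in -m drop the final letter and add -en; stems ending in -n insert -un- after the first vowel.
So domiv → domivar.

domivar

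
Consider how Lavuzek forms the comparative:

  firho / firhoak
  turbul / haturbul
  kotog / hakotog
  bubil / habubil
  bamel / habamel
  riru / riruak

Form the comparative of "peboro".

peboroak

riru and turbul both have last vowel 'u' yet inflect differently (riruak, haturbul), so the last vowel is not what conditions the rule; whether the stem ends in a vowel or a consonant is.
"peboro" ends in a vowel. The stems ending in a vowel (riru → riruak, firho → firhoak) add -ak.
The other pattern: stems ending in a consonant add the prefix ha-.
So peboro → peboroak.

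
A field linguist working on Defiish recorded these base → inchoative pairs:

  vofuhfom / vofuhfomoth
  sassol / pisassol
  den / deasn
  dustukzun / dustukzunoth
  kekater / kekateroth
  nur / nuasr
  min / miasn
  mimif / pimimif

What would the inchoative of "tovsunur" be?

"tovsunur" has 3 vowels. The stems with 3 vowels (vofuhfom → vofuhfomoth, kekater → kekateroth, dustukzun → dustukzunoth) add -oth.
So tovsunur → tovsunuroth.

tovsunuroth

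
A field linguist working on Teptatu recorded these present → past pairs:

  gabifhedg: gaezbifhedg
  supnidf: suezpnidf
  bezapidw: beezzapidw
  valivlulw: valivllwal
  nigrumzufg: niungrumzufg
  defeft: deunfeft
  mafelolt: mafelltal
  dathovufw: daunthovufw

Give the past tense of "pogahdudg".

dathovufw and valivlulw both end in -w yet inflect differently (daunthovufw, valivllwal), so the final letter is not what conditions the rule; the second-to-last letter is.
"pogahdudg" has second-to-last letter 'd'. The stems whose second-to-last letter is 'd' (bezapidw → beezzapidw, gabifhedg → gaezbifhedg, supnidf → suezpnidf) insert -ez- after the first vowel.
So pogahdudg → poezgahdudg.

poezgahdudg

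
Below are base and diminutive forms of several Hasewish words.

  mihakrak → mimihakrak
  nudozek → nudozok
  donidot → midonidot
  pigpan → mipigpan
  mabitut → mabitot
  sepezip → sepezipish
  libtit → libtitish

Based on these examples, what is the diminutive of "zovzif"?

mabitut and libtit both end in -t yet inflect differently (mabitot, libtitish), so the final letter is not what conditions the rule; the last vowel is.
"zovzif" has last vowel 'i'. The stems whose last vowel is 'i' (sepezip → sepezipish, libtit → libtitish) add -ish.
So zovzif → zovzifish.

zovzifish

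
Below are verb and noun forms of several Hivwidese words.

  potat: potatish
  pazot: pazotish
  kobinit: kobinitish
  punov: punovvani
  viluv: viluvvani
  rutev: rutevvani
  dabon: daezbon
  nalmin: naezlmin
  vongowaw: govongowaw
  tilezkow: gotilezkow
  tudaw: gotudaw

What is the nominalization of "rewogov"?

rewogovvani

pazot and punov both have last vowel 'o' yet inflect differently (pazotish, punovvani), so the last vowel is not what conditions the rule; the final letter is.
"rewogov" ends in -v. The stems ending in -v (punov → punovvani, viluv → viluvvani, rutev → rutevvani) double the final consonant and add -ani.
So rewogov → rewogovvani.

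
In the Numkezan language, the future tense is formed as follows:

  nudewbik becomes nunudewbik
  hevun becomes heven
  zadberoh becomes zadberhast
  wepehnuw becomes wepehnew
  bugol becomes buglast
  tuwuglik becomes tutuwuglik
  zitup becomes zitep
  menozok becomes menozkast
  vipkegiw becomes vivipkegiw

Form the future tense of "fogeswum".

vipkegiw and wepehnuw both end in -w yet inflect differently (vivipkegiw, wepehnew), so the final letter is not what conditions the rule; the last vowel is.
"fogeswum" has last vowel 'u'. The stems whose last vowel is 'u' (zitup → zitep, hevun → heven, wepehnuw → wepehnew) change the last vowel to 'e'.
So fogeswum → fogeswem.

fogeswem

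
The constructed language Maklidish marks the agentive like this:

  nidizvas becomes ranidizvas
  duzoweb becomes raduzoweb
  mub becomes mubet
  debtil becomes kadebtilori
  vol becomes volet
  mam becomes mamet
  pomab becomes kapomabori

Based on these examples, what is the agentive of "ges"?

geset

vol and debtil both end in -l yet inflect differently (volet, kadebtilori), so the final letter is not what conditions the rule; the number of vowels is.
"ges" has 1 vowel. The stems with 1 vowel (mam → mamet, mub → mubet, vol → volet) add -et.
The other patterns: stems with 2 vowels add ka- … -ori around the stem; stems with 3 vowels add the prefix ra-.
So ges → geset.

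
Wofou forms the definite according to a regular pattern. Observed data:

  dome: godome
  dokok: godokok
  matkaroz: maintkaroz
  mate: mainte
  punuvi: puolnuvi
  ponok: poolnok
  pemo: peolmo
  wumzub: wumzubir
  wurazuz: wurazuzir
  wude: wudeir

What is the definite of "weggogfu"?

"weggogfu" begins with w-. The stems beginning with w- (wumzub → wumzubir, wurazuz → wurazuzir, wude → wudeir) add -ir.
So weggogfu → weggogfuir.

weggogfuir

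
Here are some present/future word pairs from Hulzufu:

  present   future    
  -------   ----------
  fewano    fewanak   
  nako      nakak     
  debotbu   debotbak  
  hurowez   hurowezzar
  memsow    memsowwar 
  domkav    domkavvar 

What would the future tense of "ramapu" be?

fewano and memsow both have last vowel 'o' yet inflect differently (fewanak, memsowwar), so the last vowel is not what conditions the rule; whether the stem ends in a vowel or a consonant is.
"ramapu" ends in a vowel. The stems ending in a vowel (fewano → fewanak, nako → nakak, debotbu → debotbak) drop the final letter and add -ak.
The other pattern: stems ending in a consonant double the final consonant and add -ar.
So ramapu → ramapak.

ramapak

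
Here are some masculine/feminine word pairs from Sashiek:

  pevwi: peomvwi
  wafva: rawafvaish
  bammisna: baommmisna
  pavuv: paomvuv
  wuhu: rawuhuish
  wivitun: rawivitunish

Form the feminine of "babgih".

baombgih

wafva and bammisna both end in -a yet inflect differently (rawafvaish, baommmisna), so the final letter is not what conditions the rule; the first letter is.
"babgih" begins with b-. The one such stem in the data (bammisna → baommmisna) inserts -om- after the first vowel (as do pevwi, pavuv), so the same rule applies.
The other pattern: stems beginning with w- add ra- … -ish around the stem.
So babgih → baombgih.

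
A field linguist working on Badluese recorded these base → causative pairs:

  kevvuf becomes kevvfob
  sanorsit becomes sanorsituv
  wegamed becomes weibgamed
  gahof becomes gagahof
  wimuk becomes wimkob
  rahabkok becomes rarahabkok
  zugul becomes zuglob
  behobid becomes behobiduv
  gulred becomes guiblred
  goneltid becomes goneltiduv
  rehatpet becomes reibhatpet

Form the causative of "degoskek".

"degoskek" has last vowel 'e'. The stems whose last vowel is 'e' (wegamed → weibgamed, gulred → guiblred, rehatpet → reibhatpet) insert -ib- after the first vowel.
So degoskek → deibgoskek.

deibgoskek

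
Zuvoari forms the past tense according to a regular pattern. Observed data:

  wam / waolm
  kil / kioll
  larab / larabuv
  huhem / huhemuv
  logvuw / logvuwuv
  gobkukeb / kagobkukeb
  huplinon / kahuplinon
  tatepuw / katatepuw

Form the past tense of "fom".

foolm

wam and huhem both end in -m yet inflect differently (waolm, huhemuv), so the final letter is not what conditions the rule; the number of vowels is.
"fom" has 1 vowel. The stems with 1 vowel (wam → waolm, kil → kioll) insert -ol- after the first vowel.
The other patterns: stems with 2 vowels add -uv; stems with 3 vowels add the prefix ka-.
So fom → foolm.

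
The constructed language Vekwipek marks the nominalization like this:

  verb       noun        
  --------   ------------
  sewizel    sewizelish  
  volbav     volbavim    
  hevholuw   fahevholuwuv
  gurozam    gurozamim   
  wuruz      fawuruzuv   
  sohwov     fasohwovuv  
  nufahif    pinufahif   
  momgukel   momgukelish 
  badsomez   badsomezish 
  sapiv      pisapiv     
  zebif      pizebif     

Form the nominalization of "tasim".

pitasim

badsomez and wuruz both end in -z yet inflect differently (badsomezish, fawuruzuv), so the final letter is not what conditions the rule; the last vowel is.
"tasim" has last vowel 'i'. The stems whose last vowel is 'i' (nufahif → pinufahif, sapiv → pisapiv, zebif → pizebif) add the prefix pi-.
So tasim → pitasim.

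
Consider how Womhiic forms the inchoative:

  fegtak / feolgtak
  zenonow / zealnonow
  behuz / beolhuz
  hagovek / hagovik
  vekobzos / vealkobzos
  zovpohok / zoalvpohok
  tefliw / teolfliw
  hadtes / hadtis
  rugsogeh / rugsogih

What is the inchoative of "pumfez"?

"pumfez" has last vowel 'e'. The stems whose last vowel is 'e' (hagovek → hagovik, rugsogeh → rugsogih, hadtes → hadtis) change the last vowel to 'i'.
The other patterns: stems whose last vowel is 'o' insert -al- after the first vowel; stems whose last vowel is 'a', 'i' or 'u' insert -ol- after the first vowel.
So pumfez → pumfiz.

pumfiz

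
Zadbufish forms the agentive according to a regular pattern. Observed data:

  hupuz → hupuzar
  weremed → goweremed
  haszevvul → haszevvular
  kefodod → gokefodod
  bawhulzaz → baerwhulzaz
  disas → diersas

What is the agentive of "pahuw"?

hupuz and bawhulzaz both end in -z yet inflect differently (hupuzar, baerwhulzaz), so the final letter is not what conditions the rule; the last vowel is.
"pahuw" has last vowel 'u'. The stems whose last vowel is 'u' (haszevvul → haszevvular, hupuz → hupuzar) add -ar.
So pahuw → pahuwar.

pahuwar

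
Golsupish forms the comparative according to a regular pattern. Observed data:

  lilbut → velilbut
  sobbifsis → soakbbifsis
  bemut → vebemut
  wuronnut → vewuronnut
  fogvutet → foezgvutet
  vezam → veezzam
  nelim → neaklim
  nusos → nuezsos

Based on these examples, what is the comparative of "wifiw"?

wiakfiw

lilbut and fogvutet both end in -t yet inflect differently (velilbut, foezgvutet), so the final letter is not what conditions the rule; the last vowel is.
"wifiw" has last vowel 'i'. The stems whose last vowel is 'i' (nelim → neaklim, sobbifsis → soakbbifsis) insert -ak- after the first vowel.
So wifiw → wiakfiw.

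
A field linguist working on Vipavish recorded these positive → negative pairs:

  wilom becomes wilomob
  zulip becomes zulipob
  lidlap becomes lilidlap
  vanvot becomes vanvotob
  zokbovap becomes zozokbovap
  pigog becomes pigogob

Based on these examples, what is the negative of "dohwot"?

dohwotob

lidlap and zulip both end in -p yet inflect differently (lilidlap, zulipob), so the final letter is not what conditions the rule; the last vowel is.
"dohwot" has last vowel 'o'. The stems whose last vowel is 'o' (pigog → pigogob, wilom → wilomob, vanvot → vanvotob) add -ob.
So dohwot → dohwotob.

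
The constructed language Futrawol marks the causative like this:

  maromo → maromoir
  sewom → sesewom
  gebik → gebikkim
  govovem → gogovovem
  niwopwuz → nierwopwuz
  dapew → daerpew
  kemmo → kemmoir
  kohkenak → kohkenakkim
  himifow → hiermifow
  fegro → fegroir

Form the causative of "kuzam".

fegro and sewom both have last vowel 'o' yet inflect differently (fegroir, sesewom), so the last vowel is not what conditions the rule; the final letter is.
"kuzam" ends in -m. The stems ending in -m (govovem → gogovovem, sewom → sesewom) repeat the first consonant+vowel as a prefix.
So kuzam → kukuzam.

kukuzam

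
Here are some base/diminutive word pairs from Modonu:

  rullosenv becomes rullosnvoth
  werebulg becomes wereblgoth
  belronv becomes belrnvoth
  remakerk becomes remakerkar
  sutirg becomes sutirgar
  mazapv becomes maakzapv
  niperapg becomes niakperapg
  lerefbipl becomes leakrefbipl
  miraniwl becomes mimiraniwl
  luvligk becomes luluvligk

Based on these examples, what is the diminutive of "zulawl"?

werebulg and sutirg both end in -g yet inflect differently (wereblgoth, sutirgar), so the final letter is not what conditions the rule; the second-to-last letter is.
"zulawl" has second-to-last letter 'w'. The one such stem in the data (miraniwl → mimiraniwl) repeats the first consonant+vowel as a prefix (as does luvligk), so the same rule applies.
The other patterns: stems whose second-to-last letter is 'l' or 'n' delete the last vowel and add -oth; stems whose second-to-last letter is 'r' add -ar; stems whose second-to-last letter is 'p' insert -ak- after the first vowel.
So zulawl → zuzulawl.

zuzulawl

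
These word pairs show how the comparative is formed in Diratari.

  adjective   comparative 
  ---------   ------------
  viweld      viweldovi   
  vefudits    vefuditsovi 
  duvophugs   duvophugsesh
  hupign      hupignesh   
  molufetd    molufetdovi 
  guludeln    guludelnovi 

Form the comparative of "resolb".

resolbovi

"resolb" has second-to-last letter 'l'. The stems whose second-to-last letter is 'l' (guludeln → guludelnovi, viweld → viweldovi) add -ovi.
So resolb → resolbovi.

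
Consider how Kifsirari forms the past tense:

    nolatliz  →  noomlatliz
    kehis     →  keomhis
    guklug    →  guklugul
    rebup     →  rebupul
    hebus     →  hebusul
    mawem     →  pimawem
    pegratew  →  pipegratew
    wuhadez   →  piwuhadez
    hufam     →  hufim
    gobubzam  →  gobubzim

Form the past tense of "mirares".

kehis and hebus both end in -s yet inflect differently (keomhis, hebusul), so the final letter is not what conditions the rule; the last vowel is.
"mirares" has last vowel 'e'. The stems whose last vowel is 'e' (mawem → pimawem, pegratew → pipegratew, wuhadez → piwuhadez) add the prefix pi-.
The other patterns: stems whose last vowel is 'i' insert -om- after the first vowel; stems whose last vowel is 'u' add -ul; stems whose last vowel is 'a' change the last vowel to 'i'.
So mirares → pimirares.

pimirares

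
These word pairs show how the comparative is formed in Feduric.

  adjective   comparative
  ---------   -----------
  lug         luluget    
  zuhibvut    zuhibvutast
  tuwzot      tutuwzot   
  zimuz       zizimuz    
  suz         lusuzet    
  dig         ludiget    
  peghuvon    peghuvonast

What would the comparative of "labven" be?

"labven" has 2 vowels. The stems with 2 vowels (zimuz → zizimuz, tuwzot → tutuwzot) repeat the first consonant+vowel as a prefix.
The other patterns: stems with 1 vowel add lu- … -et around the stem; stems with 3 vowels add -ast.
So labven → lalabven.

lalabven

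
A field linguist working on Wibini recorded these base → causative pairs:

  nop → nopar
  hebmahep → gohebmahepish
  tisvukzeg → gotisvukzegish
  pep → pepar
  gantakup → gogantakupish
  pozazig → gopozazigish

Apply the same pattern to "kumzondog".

gokumzondogish

nop and hebmahep both end in -p yet inflect differently (nopar, gohebmahepish), so the final letter is not what conditions the rule; the number of vowels is.
"kumzondog" has 3 vowels. The stems with 3 vowels (hebmahep → gohebmahepish, gantakup → gogantakupish, tisvukzeg → gotisvukzegish) add go- … -ish around the stem.
The other pattern: stems with 1 vowel add -ar.
So kumzondog → gokumzondogish.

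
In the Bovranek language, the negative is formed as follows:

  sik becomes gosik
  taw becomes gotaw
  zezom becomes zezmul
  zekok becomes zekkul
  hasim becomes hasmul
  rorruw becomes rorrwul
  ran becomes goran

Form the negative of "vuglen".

vuglnul

zekok and sik both end in -k yet inflect differently (zekkul, gosik), so the final letter is not what conditions the rule; the number of vowels is.
"vuglen" has 2 vowels. The stems with 2 vowels (zekok → zekkul, zezom → zezmul, hasim → hasmul) delete the last vowel and add -ul.
The other pattern: stems with 1 vowel add the prefix go-.
So vuglen → vuglnul.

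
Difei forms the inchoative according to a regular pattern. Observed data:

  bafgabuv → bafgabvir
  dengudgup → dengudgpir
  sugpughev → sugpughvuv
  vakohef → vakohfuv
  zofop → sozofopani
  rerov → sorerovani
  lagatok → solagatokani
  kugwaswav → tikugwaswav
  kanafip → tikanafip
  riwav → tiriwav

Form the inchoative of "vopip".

bafgabuv and sugpughev both end in -v yet inflect differently (bafgabvir, sugpughvuv), so the final letter is not what conditions the rule; the last vowel is.
"vopip" has last vowel 'i'. The one such stem in the data (kanafip → tikanafip) adds the prefix ti-, so the same rule applies.
So vopip → tivopip.

tivopip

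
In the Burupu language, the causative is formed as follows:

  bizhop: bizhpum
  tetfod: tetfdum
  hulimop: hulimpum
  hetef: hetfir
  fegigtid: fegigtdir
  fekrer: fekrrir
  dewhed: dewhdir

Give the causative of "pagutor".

pagutrum

"pagutor" has last vowel 'o'. The stems whose last vowel is 'o' (bizhop → bizhpum, tetfod → tetfdum, hulimop → hulimpum) delete the last vowel and add -um.
So pagutor → pagutrum.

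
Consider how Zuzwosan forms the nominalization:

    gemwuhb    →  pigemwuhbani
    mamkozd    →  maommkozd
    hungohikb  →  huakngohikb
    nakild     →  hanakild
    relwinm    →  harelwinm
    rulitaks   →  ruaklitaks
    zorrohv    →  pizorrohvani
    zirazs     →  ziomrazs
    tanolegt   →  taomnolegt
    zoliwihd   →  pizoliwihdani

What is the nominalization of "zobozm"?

zoliwihd and nakild both end in -d yet inflect differently (pizoliwihdani, hanakild), so the final letter is not what conditions the rule; the second-to-last letter is.
"zobozm" has second-to-last letter 'z'. The stems whose second-to-last letter is 'z' (zirazs → ziomrazs, mamkozd → maommkozd) insert -om- after the first vowel.
The other patterns: stems whose second-to-last letter is 'h' add pi- … -ani around the stem; stems whose second-to-last letter is 'l' or 'n' add the prefix ha-; stems whose second-to-last letter is 'k' insert -ak- after the first vowel.
So zobozm → zoombozm.

zoombozm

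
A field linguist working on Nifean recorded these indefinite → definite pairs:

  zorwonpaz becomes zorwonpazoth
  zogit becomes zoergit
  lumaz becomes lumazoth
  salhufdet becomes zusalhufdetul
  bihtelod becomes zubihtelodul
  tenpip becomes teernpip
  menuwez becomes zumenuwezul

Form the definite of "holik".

hoerlik

"holik" has last vowel 'i'. The stems whose last vowel is 'i' (tenpip → teernpip, zogit → zoergit) insert -er- after the first vowel.
The other patterns: stems whose last vowel is 'a' add -oth; stems whose last vowel is 'e' or 'o' add zu- … -ul around the stem.
So holik → hoerlik.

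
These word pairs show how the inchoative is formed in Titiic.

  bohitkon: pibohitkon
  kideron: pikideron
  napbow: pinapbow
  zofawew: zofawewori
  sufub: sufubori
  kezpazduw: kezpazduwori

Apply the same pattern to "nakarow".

pinakarow

napbow and zofawew both end in -w yet inflect differently (pinapbow, zofawewori), so the final letter is not what conditions the rule; the last vowel is.
"nakarow" has last vowel 'o'. The stems whose last vowel is 'o' (bohitkon → pibohitkon, kideron → pikideron, napbow → pinapbow) add the prefix pi-.
The other pattern: stems whose last vowel is 'e' or 'u' add -ori.
So nakarow → pinakarow.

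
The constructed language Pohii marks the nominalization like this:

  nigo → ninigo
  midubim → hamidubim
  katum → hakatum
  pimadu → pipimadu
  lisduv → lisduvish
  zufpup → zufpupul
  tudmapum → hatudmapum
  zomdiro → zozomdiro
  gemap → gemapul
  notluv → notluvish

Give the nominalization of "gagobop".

gagobopul

zufpup and katum both have last vowel 'u' yet inflect differently (zufpupul, hakatum), so the last vowel is not what conditions the rule; the final letter is.
"gagobop" ends in -p. The stems ending in -p (gemap → gemapul, zufpup → zufpupul) add -ul.
The other patterns: stems ending in -m add the prefix ha-; stems ending in -v add -ish; stems ending in -o or -u repeat the first consonant+vowel as a prefix.
So gagobop → gagobopul.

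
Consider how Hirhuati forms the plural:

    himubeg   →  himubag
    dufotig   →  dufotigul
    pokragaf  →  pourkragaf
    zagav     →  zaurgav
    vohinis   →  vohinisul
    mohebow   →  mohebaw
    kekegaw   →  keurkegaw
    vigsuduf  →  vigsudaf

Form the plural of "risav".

riursav

pokragaf and vigsuduf both end in -f yet inflect differently (pourkragaf, vigsudaf), so the final letter is not what conditions the rule; the last vowel is.
"risav" has last vowel 'a'. The stems whose last vowel is 'a' (zagav → zaurgav, pokragaf → pourkragaf, kekegaw → keurkegaw) insert -ur- after the first vowel.
The other patterns: stems whose last vowel is 'i' add -ul; stems whose last vowel is 'e', 'o' or 'u' change the last vowel to 'a'.
So risav → riursav.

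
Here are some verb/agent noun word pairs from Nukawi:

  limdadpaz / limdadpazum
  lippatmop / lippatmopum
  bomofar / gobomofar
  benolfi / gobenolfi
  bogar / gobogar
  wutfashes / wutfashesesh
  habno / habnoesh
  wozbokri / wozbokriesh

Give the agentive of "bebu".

gobebu

"bebu" begins with b-. The stems beginning with b- (bomofar → gobomofar, benolfi → gobenolfi, bogar → gobogar) add the prefix go-.
The other patterns: stems beginning with l- add -um; stems beginning with h- or w- add -esh.
So bebu → gobebu.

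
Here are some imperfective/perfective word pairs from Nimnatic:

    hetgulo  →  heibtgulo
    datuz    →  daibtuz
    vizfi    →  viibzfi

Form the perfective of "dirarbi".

Every pair shown (hetgulo → heibtgulo, datuz → daibtuz, vizfi → viibzfi) follows the same rule: insert -ib- after the first vowel.
So dirarbi → diibrarbi.

diibrarbi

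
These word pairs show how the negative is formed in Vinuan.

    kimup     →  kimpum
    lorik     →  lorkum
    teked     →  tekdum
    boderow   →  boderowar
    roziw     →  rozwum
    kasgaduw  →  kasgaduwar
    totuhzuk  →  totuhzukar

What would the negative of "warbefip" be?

warbefipar

lorik and totuhzuk both end in -k yet inflect differently (lorkum, totuhzukar), so the final letter is not what conditions the rule; the number of vowels is.
"warbefip" has 3 vowels. The stems with 3 vowels (totuhzuk → totuhzukar, kasgaduw → kasgaduwar, boderow → boderowar) add -ar.
The other pattern: stems with 2 vowels delete the last vowel and add -um.
So warbefip → warbefipar.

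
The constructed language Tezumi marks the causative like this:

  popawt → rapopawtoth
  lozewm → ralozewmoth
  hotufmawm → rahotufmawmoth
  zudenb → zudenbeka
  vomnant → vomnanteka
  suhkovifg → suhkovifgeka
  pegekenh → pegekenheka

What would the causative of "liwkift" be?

liwkifteka

popawt and vomnant both end in -t yet inflect differently (rapopawtoth, vomnanteka), so the final letter is not what conditions the rule; the second-to-last letter is.
"liwkift" has second-to-last letter 'f'. The one such stem in the data (suhkovifg → suhkovifgeka) adds -eka, so the same rule applies.
So liwkift → liwkifteka.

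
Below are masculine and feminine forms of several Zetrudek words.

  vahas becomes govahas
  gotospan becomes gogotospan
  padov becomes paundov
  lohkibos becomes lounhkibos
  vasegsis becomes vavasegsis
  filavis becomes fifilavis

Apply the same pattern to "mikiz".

vahas and lohkibos both end in -s yet inflect differently (govahas, lounhkibos), so the final letter is not what conditions the rule; the last vowel is.
"mikiz" has last vowel 'i'. The stems whose last vowel is 'i' (vasegsis → vavasegsis, filavis → fifilavis) repeat the first consonant+vowel as a prefix.
So mikiz → mimikiz.

mimikiz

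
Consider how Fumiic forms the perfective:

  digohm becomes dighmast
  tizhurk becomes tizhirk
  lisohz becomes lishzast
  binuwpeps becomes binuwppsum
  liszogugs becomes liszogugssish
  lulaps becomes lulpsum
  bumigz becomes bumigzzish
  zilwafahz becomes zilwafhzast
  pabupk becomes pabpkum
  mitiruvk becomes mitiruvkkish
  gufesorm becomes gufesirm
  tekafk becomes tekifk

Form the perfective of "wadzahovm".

gufesorm and digohm both end in -m yet inflect differently (gufesirm, dighmast), so the final letter is not what conditions the rule; the second-to-last letter is.
"wadzahovm" has second-to-last letter 'v'. The one such stem in the data (mitiruvk → mitiruvkkish) doubles the final consonant and adds -ish (as do bumigz, liszogugs), so the same rule applies.
The other patterns: stems whose second-to-last letter is 'f' or 'r' change the last vowel to 'i'; stems whose second-to-last letter is 'h' delete the last vowel and add -ast; stems whose second-to-last letter is 'p' delete the last vowel and add -um.
So wadzahovm → wadzahovmmish.

wadzahovmmish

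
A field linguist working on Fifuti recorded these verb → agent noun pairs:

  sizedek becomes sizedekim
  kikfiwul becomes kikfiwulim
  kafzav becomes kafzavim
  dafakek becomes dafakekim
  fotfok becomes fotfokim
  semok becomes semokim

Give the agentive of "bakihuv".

bakihuvim

Every pair shown (sizedek → sizedekim, kikfiwul → kikfiwulim, kafzav → kafzavim, …) follows the same rule: add -im.
So bakihuv → bakihuvim.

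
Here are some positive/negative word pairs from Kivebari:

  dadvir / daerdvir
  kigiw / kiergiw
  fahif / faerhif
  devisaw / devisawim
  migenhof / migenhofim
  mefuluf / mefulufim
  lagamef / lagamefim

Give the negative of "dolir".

doerlir

kigiw and devisaw both end in -w yet inflect differently (kiergiw, devisawim), so the final letter is not what conditions the rule; the number of vowels is.
"dolir" has 2 vowels. The stems with 2 vowels (dadvir → daerdvir, kigiw → kiergiw, fahif → faerhif) insert -er- after the first vowel.
The other pattern: stems with 3 vowels add -im.
So dolir → doerlir.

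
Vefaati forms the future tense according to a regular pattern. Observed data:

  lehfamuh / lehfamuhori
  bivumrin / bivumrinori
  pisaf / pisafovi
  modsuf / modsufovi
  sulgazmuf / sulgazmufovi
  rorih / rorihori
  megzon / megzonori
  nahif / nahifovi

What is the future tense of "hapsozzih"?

nahif and rorih both have last vowel 'i' yet inflect differently (nahifovi, rorihori), so the last vowel is not what conditions the rule; the final letter is.
"hapsozzih" ends in -h. The stems ending in -h (rorih → rorihori, lehfamuh → lehfamuhori) add -ori.
So hapsozzih → hapsozzihori.

hapsozzihori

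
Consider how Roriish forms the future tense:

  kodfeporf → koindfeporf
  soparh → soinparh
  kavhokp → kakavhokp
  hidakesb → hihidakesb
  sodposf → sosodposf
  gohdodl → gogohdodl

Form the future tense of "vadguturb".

kodfeporf and sodposf both end in -f yet inflect differently (koindfeporf, sosodposf), so the final letter is not what conditions the rule; the second-to-last letter is.
"vadguturb" has second-to-last letter 'r'. The stems whose second-to-last letter is 'r' (kodfeporf → koindfeporf, soparh → soinparh) insert -in- after the first vowel.
The other pattern: stems whose second-to-last letter is 'd', 'k' or 's' repeat the first consonant+vowel as a prefix.
So vadguturb → vaindguturb.

vaindguturb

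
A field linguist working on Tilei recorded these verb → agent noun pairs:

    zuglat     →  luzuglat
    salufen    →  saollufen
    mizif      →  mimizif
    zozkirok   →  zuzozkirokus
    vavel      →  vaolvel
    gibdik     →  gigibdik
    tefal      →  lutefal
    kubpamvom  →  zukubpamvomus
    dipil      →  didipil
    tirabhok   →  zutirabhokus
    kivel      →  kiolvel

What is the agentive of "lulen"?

vavel and tefal both end in -l yet inflect differently (vaolvel, lutefal), so the final letter is not what conditions the rule; the last vowel is.
"lulen" has last vowel 'e'. The stems whose last vowel is 'e' (vavel → vaolvel, salufen → saollufen, kivel → kiolvel) insert -ol- after the first vowel.
The other patterns: stems whose last vowel is 'o' add zu- … -us around the stem; stems whose last vowel is 'a' add the prefix lu-; stems whose last vowel is 'i' repeat the first consonant+vowel as a prefix.
So lulen → luollen.

luollen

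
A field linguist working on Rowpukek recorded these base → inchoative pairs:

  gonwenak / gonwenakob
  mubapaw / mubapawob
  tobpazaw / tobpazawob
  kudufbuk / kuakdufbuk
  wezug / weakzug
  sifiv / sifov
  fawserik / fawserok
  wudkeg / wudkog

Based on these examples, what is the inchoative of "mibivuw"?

"mibivuw" has last vowel 'u'. The stems whose last vowel is 'u' (kudufbuk → kuakdufbuk, wezug → weakzug) insert -ak- after the first vowel.
So mibivuw → miakbivuw.

miakbivuw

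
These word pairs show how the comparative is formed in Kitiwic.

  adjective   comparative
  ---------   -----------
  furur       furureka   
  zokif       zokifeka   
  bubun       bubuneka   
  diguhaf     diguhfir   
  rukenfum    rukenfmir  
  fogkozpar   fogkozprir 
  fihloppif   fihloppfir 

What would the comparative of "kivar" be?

kivareka

zokif and diguhaf both end in -f yet inflect differently (zokifeka, diguhfir), so the final letter is not what conditions the rule; the number of vowels is.
"kivar" has 2 vowels. The stems with 2 vowels (furur → furureka, zokif → zokifeka, bubun → bubuneka) add -eka.
The other pattern: stems with 3 vowels delete the last vowel and add -ir.
So kivar → kivareka.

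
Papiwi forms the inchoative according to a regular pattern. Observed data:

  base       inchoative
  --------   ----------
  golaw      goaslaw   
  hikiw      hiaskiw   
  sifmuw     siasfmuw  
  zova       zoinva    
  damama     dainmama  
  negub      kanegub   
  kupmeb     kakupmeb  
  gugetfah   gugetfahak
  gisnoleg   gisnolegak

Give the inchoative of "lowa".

"lowa" ends in -a. The stems ending in -a (zova → zoinva, damama → dainmama) insert -in- after the first vowel.
The other patterns: stems ending in -w insert -as- after the first vowel; stems ending in -b add the prefix ka-; stems ending in -g or -h add -ak.
So lowa → loinwa.

loinwa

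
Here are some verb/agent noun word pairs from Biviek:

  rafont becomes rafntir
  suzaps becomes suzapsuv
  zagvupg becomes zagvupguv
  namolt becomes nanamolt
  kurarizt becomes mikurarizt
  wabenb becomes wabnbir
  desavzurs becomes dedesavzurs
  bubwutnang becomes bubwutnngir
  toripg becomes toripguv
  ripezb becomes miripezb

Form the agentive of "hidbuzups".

hidbuzupsuv

zagvupg and bubwutnang both end in -g yet inflect differently (zagvupguv, bubwutnngir), so the final letter is not what conditions the rule; the second-to-last letter is.
"hidbuzups" has second-to-last letter 'p'. The stems whose second-to-last letter is 'p' (zagvupg → zagvupguv, suzaps → suzapsuv, toripg → toripguv) add -uv.
So hidbuzups → hidbuzupsuv.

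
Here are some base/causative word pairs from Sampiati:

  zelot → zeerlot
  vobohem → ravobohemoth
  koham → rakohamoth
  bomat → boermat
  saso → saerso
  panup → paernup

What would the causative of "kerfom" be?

koham and bomat both have last vowel 'a' yet inflect differently (rakohamoth, boermat), so the last vowel is not what conditions the rule; the final letter is.
"kerfom" ends in -m. The stems ending in -m (vobohem → ravobohemoth, koham → rakohamoth) add ra- … -oth around the stem.
So kerfom → rakerfomoth.

rakerfomoth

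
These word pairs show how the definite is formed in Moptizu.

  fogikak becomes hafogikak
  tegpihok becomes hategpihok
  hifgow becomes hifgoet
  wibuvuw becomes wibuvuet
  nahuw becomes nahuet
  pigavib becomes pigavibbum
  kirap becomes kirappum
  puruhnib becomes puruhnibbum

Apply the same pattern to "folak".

tegpihok and hifgow both have last vowel 'o' yet inflect differently (hategpihok, hifgoet), so the last vowel is not what conditions the rule; the final letter is.
"folak" ends in -k. The stems ending in -k (fogikak → hafogikak, tegpihok → hategpihok) add the prefix ha-.
The other patterns: stems ending in -w drop the final letter and add -et; stems ending in -b or -p double the final consonant and add -um.
So folak → hafolak.

hafolak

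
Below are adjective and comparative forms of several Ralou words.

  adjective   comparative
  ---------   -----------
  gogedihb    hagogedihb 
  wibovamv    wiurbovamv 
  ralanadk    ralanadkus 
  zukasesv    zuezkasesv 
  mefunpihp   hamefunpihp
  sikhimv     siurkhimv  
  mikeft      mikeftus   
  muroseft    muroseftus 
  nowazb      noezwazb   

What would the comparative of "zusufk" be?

"zusufk" has second-to-last letter 'f'. The stems whose second-to-last letter is 'f' (muroseft → muroseftus, mikeft → mikeftus) add -us.
The other patterns: stems whose second-to-last letter is 'm' insert -ur- after the first vowel; stems whose second-to-last letter is 's' or 'z' insert -ez- after the first vowel; stems whose second-to-last letter is 'h' add the prefix ha-.
So zusufk → zusufkus.

zusufkus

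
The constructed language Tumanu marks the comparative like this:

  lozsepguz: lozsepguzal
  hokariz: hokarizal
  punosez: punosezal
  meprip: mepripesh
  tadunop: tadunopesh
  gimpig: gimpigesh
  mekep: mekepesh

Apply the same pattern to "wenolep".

wenolepesh

hokariz and meprip both have last vowel 'i' yet inflect differently (hokarizal, mepripesh), so the last vowel is not what conditions the rule; the final letter is.
"wenolep" ends in -p. The stems ending in -p (meprip → mepripesh, tadunop → tadunopesh, mekep → mekepesh) add -esh.
The other pattern: stems ending in -z add -al.
So wenolep → wenolepesh.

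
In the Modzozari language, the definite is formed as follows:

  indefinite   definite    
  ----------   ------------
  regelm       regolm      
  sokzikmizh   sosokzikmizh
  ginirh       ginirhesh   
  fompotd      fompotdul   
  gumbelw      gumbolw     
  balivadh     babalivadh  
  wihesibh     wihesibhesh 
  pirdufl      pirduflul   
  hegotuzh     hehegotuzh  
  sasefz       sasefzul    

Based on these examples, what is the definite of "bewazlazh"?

balivadh and ginirh both end in -h yet inflect differently (babalivadh, ginirhesh), so the final letter is not what conditions the rule; the second-to-last letter is.
"bewazlazh" has second-to-last letter 'z'. The stems whose second-to-last letter is 'z' (sokzikmizh → sosokzikmizh, hegotuzh → hehegotuzh) repeat the first consonant+vowel as a prefix.
So bewazlazh → bebewazlazh.

bebewazlazh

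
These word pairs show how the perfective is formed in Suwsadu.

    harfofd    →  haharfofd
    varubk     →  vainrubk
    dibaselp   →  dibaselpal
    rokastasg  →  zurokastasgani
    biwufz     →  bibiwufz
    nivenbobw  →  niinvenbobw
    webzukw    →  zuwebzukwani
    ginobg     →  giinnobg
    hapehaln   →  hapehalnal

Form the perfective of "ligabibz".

"ligabibz" has second-to-last letter 'b'. The stems whose second-to-last letter is 'b' (nivenbobw → niinvenbobw, varubk → vainrubk, ginobg → giinnobg) insert -in- after the first vowel.
The other patterns: stems whose second-to-last letter is 'f' repeat the first consonant+vowel as a prefix; stems whose second-to-last letter is 'l' add -al; stems whose second-to-last letter is 'k' or 's' add zu- … -ani around the stem.
So ligabibz → liingabibz.

liingabibz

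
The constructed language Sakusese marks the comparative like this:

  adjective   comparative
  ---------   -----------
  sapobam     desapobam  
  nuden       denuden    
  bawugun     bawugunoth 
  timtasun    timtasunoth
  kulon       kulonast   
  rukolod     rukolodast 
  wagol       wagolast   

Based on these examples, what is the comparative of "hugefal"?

nuden and bawugun both end in -n yet inflect differently (denuden, bawugunoth), so the final letter is not what conditions the rule; the last vowel is.
"hugefal" has last vowel 'a'. The one such stem in the data (sapobam → desapobam) adds the prefix de-, so the same rule applies.
So hugefal → dehugefal.

dehugefal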